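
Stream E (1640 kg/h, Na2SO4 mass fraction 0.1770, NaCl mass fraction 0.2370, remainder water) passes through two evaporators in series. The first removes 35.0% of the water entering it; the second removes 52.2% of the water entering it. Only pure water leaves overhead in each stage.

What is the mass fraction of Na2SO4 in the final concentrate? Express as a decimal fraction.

0.2969

water in feed = 1640×0.586 = 961.04 kg/h.
After stage 1: water left = (1−0.350)×961.04 = 624.68; stream total = 1303.6 kg/h.
After stage 2: water left = (1−0.522)×624.68 = 298.6; final concentrate = 977.56 kg/h.
Na2SO4 fraction = 290.28/977.56 = 0.2969.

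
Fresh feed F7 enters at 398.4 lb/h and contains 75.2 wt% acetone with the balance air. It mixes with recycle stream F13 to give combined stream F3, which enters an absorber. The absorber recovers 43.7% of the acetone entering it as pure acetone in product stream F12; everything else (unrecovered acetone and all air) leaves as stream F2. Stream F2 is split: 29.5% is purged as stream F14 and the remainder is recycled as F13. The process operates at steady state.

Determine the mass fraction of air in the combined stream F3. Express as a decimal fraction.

air enters only via F7 and leaves only via the purge: 398.4×0.248 = 0.295×(air in F2), and the absorber passes all air, so air in F3 = air in F2 = 334.93 lb/h.
acetone in F3: m_A = 398.4×0.752 + (1−0.295)·(1−0.437)·m_A, so m_A = 299.6/0.6031 = 496.77 lb/h.
F3 = 496.77 + 334.93 = 831.7 lb/h.
air fraction in F3 = 334.93/831.7 = 0.403.

0.403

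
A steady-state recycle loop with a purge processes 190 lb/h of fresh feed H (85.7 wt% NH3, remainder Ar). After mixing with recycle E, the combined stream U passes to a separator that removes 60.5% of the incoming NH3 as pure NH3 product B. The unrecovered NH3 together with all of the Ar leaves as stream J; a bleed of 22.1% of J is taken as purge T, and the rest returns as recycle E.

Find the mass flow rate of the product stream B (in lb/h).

NH3 in U: m_A = 190×0.857 + (1−0.221)·(1−0.605)·m_A, so m_A = 162.83/0.6923 = 235.2 lb/h.
Product B = 0.605×235.2 = 142.3 lb/h.

142.3 lb/h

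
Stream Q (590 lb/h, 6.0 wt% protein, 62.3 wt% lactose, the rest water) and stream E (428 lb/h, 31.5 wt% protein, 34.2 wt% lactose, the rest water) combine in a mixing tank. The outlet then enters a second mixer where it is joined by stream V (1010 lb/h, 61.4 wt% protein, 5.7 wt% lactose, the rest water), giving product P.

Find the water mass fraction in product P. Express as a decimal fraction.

0.328

Overall, product flow = 2028 lb/h.
water in = 590×0.317 + 428×0.343 + 1010×0.329 = 666.12 lb/h.
water fraction in P = 0.328.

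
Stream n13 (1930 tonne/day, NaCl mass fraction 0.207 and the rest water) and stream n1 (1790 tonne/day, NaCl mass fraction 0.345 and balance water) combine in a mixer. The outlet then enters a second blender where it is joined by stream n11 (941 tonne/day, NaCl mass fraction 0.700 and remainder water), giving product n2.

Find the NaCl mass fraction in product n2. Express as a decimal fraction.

0.360

Overall, product flow = 4661 tonne/day.
NaCl in = 1930×0.207 + 1790×0.345 + 941×0.700 = 1675.8 tonne/day.
NaCl fraction in n2 = 0.360.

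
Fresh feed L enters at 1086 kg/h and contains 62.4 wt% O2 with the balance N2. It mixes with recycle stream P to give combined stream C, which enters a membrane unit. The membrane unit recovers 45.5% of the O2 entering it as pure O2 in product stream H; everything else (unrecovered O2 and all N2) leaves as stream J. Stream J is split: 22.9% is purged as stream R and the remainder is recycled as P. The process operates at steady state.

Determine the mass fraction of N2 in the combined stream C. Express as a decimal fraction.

0.6041

N2 enters only via L and leaves only via the purge: 1086×0.376 = 0.229×(N2 in J), and the membrane unit passes all N2, so N2 in C = N2 in J = 1783.1 kg/h.
O2 in C: m_A = 1086×0.624 + (1−0.229)·(1−0.455)·m_A, so m_A = 677.66/0.5798 = 1168.8 kg/h.
C = 1168.8 + 1783.1 = 2951.9 kg/h.
N2 fraction in C = 1783.1/2951.9 = 0.6041.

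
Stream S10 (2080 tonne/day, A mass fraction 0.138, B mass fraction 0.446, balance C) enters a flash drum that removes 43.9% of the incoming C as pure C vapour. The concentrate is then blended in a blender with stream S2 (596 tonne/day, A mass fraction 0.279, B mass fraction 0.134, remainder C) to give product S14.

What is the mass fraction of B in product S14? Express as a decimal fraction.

Vapour removed = 0.439×0.416×2080 = 379.86 tonne/day; concentrate = 1700.1 tonne/day.
B reaching the mixer = 927.68 (from concentrate) + 596×0.134 = 1007.5 tonne/day.
Product flow = 1700.1 + 596 = 2296.1 tonne/day; B fraction = 0.439.

0.439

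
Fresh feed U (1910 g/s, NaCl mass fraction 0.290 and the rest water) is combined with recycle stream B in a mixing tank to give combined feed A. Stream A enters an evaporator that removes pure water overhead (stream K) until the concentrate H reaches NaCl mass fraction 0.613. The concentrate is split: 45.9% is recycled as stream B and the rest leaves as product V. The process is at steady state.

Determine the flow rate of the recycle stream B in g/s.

Overall NaCl balance (none leaves overhead): NaCl in fresh feed = NaCl in product, i.e. 1910×0.290 = (1−0.459)·H·0.613.
H = 553.9/(0.613×0.541) = 1670.2 g/s.
Recycle B = 0.459×1670.2 = 766.63 g/s.

766.6 g/s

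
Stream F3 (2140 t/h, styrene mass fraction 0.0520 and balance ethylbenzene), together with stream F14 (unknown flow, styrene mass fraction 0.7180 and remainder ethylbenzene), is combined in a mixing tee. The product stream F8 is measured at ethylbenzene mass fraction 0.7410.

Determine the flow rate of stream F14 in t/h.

Let F14 be the unknown flow. Total out = 2140 + F14.
ethylbenzene balance: 2028.7 + 0.282·F14 = 0.741·(2140 + F14)
(0.282 − 0.741)·F14 = 0.741×2140 − 2028.7 = -442.98
F14 = -442.98 / -0.459 = 965.1 t/h

965.1 t/h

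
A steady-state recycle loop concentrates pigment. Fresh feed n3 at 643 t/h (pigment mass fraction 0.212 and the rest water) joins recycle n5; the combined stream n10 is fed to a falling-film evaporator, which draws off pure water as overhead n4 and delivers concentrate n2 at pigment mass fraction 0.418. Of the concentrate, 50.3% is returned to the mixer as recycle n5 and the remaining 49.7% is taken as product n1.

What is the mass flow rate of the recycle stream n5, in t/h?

Overall pigment balance (none leaves overhead): pigment in fresh feed = pigment in product, i.e. 643×0.212 = (1−0.503)·n2·0.418.
n2 = 136.32/(0.418×0.497) = 656.17 t/h.
Recycle n5 = 0.503×656.17 = 330.05 t/h.

330.1 t/h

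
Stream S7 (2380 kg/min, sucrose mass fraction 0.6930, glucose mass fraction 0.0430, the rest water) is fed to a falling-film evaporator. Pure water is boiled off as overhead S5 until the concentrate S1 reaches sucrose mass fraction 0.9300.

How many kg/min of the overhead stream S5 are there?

sucrose is conserved: 2380×0.693 = 1649.3 kg/min all reports to the concentrate.
Concentrate = 1649.3/(target fraction) = 1773.5 kg/min.
Overhead = 2380 − 1773.5 = 606.52 kg/min.

606.5 kg/min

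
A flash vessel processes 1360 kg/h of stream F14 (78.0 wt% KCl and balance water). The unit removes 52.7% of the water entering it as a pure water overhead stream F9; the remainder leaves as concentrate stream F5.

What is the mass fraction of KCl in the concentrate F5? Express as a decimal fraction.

KCl is not removed: 1360×0.780 = 1060.8 kg/h of KCl enters F5.
water entering = 1360×0.220 = 299.2 kg/h; overhead removed = 0.527×299.2 = 157.68 kg/h.
Concentrate = 1360 − 157.68 = 1202.3 kg/h.
Mass fraction = 1060.8/1202.3 = 0.882.

0.882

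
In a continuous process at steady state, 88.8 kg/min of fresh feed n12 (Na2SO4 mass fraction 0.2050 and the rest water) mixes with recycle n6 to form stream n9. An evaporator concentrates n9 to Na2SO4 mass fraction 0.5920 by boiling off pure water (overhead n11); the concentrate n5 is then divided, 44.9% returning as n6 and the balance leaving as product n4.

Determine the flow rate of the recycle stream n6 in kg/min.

Overall Na2SO4 balance (none leaves overhead): Na2SO4 in fresh feed = Na2SO4 in product, i.e. 88.8×0.205 = (1−0.449)·n5·0.592.
n5 = 18.204/(0.592×0.551) = 55.808 kg/min.
Recycle n6 = 0.449×55.808 = 25.058 kg/min.

25.06 kg/min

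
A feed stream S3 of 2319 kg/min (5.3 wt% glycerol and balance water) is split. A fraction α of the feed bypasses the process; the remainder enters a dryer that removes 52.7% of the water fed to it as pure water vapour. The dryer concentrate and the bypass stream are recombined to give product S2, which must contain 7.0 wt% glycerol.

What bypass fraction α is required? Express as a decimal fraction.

All 2319×0.053 = 122.91 kg/min of glycerol reaches S2, so S2 = 122.91/0.070 = 1755.8 kg/min and vapour = 563.19 kg/min.
The evaporator receives (1−α)·2319 of feed at 0.947 water and removes 0.527 of that water:
0.527×0.947×(1−α)×2319 = 563.19
(1−α) = 563.19/1157.3 = 0.4866;  α = 0.5134.

0.513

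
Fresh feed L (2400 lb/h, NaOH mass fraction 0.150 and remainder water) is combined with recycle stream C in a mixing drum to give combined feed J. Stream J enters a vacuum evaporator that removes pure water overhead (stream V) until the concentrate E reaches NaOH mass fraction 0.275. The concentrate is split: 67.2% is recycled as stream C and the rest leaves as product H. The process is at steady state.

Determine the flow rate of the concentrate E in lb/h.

Overall NaOH balance (none leaves overhead): NaOH in fresh feed = NaOH in product, i.e. 2400×0.150 = (1−0.672)·E·0.275.
E = 360/(0.275×0.328) = 3991.1 lb/h.

3991 lb/h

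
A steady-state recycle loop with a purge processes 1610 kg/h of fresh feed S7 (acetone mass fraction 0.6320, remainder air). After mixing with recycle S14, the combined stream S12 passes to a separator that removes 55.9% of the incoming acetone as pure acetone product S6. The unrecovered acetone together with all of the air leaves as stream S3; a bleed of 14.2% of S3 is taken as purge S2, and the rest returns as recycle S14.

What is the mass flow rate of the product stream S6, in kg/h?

915 kg/h

acetone in S12: m_A = 1610×0.632 + (1−0.142)·(1−0.559)·m_A, so m_A = 1017.5/0.6216 = 1636.9 kg/h.
Product S6 = 0.559×1636.9 = 915.02 kg/h.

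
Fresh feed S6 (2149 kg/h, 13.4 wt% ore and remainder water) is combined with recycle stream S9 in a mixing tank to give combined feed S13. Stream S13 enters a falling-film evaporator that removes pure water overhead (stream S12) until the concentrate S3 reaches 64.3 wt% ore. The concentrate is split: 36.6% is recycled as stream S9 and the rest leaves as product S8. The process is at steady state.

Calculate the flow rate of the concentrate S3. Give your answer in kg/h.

706.4 kg/h

Overall ore balance (none leaves overhead): ore in fresh feed = ore in product, i.e. 2149×0.134 = (1−0.366)·S3·0.643.
S3 = 287.97/(0.643×0.634) = 706.38 kg/h.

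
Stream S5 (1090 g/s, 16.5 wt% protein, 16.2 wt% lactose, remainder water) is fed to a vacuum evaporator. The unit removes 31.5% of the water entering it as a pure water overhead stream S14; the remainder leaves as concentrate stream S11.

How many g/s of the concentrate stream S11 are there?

water entering = 1090×0.673 = 733.57 g/s; overhead removed = 0.315×733.57 = 231.07 g/s.
Concentrate = 1090 − 231.07 = 858.93 g/s.

858.9 g/s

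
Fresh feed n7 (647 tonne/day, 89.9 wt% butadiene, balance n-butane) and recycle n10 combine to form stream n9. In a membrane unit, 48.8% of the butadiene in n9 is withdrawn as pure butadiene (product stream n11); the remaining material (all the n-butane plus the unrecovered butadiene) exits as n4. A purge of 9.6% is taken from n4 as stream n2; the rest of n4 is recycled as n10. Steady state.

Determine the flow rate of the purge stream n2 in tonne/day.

118.6 tonne/day

n-butane enters only via n7 and leaves only via the purge: 647×0.101 = 0.096×(n-butane in n4), and the membrane unit passes all n-butane, so n-butane in n9 = n-butane in n4 = 680.7 tonne/day.
butadiene in n9: m_A = 647×0.899 + (1−0.096)·(1−0.488)·m_A, so m_A = 581.65/0.5372 = 1082.8 tonne/day.
n4 = (1−0.488)×1082.8 + 680.7 = 1235.1 tonne/day.
Purge n2 = 0.096×1235.1 = 118.57 tonne/day.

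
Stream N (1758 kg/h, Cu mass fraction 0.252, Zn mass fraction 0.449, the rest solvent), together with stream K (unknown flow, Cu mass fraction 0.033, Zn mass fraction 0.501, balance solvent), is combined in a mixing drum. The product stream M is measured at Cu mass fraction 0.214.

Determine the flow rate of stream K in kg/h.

Let K be the unknown flow. Total out = 1758 + K.
Cu balance: 443.02 + 0.033·K = 0.214·(1758 + K)
(0.033 − 0.214)·K = 0.214×1758 − 443.02 = -66.804
K = -66.804 / -0.181 = 369.08 kg/h

369.1 kg/h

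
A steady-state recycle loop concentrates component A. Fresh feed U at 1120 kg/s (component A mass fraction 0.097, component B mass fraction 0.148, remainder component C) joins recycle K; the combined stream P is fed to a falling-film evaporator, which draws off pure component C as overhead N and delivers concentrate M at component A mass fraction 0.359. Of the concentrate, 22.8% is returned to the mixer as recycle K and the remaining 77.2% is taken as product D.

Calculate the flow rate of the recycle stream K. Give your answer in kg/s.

89.37 kg/s

Overall component A balance (none leaves overhead): component A in fresh feed = component A in product, i.e. 1120×0.097 = (1−0.228)·M·0.359.
M = 108.64/(0.359×0.772) = 391.99 kg/s.
Recycle K = 0.228×391.99 = 89.374 kg/s.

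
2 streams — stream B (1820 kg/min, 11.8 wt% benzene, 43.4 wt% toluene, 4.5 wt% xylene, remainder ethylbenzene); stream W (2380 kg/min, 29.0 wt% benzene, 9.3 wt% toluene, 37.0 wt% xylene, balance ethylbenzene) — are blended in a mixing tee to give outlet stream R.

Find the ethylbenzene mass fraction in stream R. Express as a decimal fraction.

0.315

Total flow out = 1820 + 2380 = 4200 kg/min.
ethylbenzene in = 1820×0.403 + 2380×0.247 = 1321.3 kg/min.
ethylbenzene mass fraction in R = 1321.3/4200 = 0.315.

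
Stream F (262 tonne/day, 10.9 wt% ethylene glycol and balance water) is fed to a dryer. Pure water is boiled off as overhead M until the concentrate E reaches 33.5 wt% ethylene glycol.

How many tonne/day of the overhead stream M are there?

176.8 tonne/day

ethylene glycol is conserved: 262×0.109 = 28.558 tonne/day all reports to the concentrate.
Concentrate = 28.558/(target fraction) = 85.248 tonne/day.
Overhead = 262 − 85.248 = 176.75 tonne/day.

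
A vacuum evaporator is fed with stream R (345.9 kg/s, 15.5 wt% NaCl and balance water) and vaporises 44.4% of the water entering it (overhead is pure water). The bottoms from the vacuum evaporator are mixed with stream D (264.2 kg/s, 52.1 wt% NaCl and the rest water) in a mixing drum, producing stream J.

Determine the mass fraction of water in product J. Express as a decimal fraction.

0.6018

Vapour removed = 0.444×0.845×345.9 = 129.77 kg/s; concentrate = 216.13 kg/s.
water reaching the mixer = 162.51 (from concentrate) + 264.2×0.479 = 289.06 kg/s.
Product flow = 216.13 + 264.2 = 480.33 kg/s; water fraction = 0.6018.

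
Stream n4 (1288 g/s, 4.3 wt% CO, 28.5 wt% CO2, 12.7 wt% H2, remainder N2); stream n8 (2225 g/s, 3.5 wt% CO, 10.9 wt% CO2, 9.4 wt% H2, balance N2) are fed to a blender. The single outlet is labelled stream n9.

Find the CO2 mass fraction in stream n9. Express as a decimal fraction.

Total flow out = 1288 + 2225 = 3513 g/s.
CO2 in = 1288×0.285 + 2225×0.109 = 609.61 g/s.
CO2 mass fraction in n9 = 609.61/3513 = 0.174.

0.174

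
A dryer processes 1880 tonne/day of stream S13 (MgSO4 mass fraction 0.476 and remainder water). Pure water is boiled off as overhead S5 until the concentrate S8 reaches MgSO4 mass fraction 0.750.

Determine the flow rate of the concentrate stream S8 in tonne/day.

MgSO4 is conserved: 1880×0.476 = 894.88 tonne/day all reports to the concentrate.
Concentrate = 894.88/(target fraction) = 1193.2 tonne/day.

1193 tonne/day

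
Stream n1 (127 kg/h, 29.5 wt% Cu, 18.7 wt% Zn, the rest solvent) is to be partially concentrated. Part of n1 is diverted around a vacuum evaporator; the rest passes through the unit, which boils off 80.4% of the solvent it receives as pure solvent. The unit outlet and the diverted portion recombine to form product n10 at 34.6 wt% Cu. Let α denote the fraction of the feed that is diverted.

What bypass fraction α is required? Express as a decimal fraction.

0.646

All 127×0.295 = 37.465 kg/h of Cu reaches n10, so n10 = 37.465/0.346 = 108.28 kg/h and vapour = 18.72 kg/h.
The evaporator receives (1−α)·127 of feed at 0.518 solvent and removes 0.804 of that solvent:
0.804×0.518×(1−α)×127 = 18.72
(1−α) = 18.72/52.892 = 0.3539;  α = 0.6461.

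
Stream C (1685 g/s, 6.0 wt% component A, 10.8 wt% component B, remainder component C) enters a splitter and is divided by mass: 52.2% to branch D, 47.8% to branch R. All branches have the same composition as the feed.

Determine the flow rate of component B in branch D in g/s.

94.99 g/s

Branch D total = 0.522×1685 = 879.57 g/s.
component B in D = 0.108×879.57 = 94.994 g/s.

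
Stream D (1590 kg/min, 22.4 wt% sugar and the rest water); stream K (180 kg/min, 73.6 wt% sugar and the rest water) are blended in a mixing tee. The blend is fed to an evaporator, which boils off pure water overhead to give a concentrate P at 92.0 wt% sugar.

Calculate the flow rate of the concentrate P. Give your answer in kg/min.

531.1 kg/min

sugar entering = 1590×0.224 + 180×0.736 = 488.64 kg/min.
All sugar reports to P, so P = 488.64/0.920 = 531.13 kg/min.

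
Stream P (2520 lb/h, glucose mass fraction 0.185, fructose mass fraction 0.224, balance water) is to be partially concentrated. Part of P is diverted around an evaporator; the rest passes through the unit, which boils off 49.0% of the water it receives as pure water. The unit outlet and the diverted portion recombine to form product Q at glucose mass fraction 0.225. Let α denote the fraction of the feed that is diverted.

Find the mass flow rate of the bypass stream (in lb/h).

All 2520×0.185 = 466.2 lb/h of glucose reaches Q, so Q = 466.2/0.225 = 2072 lb/h and vapour = 448 lb/h.
The evaporator receives (1−α)·2520 of feed at 0.591 water and removes 0.490 of that water:
0.490×0.591×(1−α)×2520 = 448
(1−α) = 448/729.77 = 0.6139;  α = 0.3861.
Bypass flow = 0.3861×2520 = 972.99 lb/h.

973 lb/h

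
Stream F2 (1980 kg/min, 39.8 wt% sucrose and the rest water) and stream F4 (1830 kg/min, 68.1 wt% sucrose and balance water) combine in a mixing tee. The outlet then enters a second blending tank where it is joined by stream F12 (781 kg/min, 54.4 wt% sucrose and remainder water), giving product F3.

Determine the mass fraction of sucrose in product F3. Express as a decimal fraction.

0.536

Overall, product flow = 4591 kg/min.
sucrose in = 1980×0.398 + 1830×0.681 + 781×0.544 = 2459.1 kg/min.
sucrose fraction in F3 = 0.536.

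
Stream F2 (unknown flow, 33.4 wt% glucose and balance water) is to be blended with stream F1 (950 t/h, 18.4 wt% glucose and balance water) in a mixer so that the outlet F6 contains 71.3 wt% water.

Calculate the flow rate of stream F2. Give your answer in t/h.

Let F2 be the unknown flow. Total out = 950 + F2.
water balance: 775.2 + 0.666·F2 = 0.713·(950 + F2)
(0.666 − 0.713)·F2 = 0.713×950 − 775.2 = -97.85
F2 = -97.85 / -0.047 = 2081.9 t/h

2082 t/h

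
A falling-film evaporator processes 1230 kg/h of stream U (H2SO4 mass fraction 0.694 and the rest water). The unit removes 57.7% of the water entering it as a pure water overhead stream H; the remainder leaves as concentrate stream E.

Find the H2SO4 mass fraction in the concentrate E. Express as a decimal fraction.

0.843

H2SO4 is not removed: 1230×0.694 = 853.62 kg/h of H2SO4 enters E.
water entering = 1230×0.306 = 376.38 kg/h; overhead removed = 0.577×376.38 = 217.17 kg/h.
Concentrate = 1230 − 217.17 = 1012.8 kg/h.
Mass fraction = 853.62/1012.8 = 0.843.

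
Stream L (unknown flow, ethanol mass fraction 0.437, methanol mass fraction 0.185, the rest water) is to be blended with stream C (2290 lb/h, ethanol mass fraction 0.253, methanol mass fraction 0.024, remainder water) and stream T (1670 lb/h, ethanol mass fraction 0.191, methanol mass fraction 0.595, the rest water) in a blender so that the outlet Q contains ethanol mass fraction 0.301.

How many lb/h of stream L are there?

Let L be the unknown flow. Total out = 3960 + L.
ethanol balance: 898.34 + 0.437·L = 0.301·(3960 + L)
(0.437 − 0.301)·L = 0.301×3960 − 898.34 = 293.62
L = 293.62 / 0.136 = 2159 lb/h

2159 lb/h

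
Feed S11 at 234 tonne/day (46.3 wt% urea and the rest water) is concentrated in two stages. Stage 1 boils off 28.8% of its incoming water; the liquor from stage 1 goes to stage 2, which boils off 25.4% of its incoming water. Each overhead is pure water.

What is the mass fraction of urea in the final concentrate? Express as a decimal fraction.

0.619

water in feed = 234×0.537 = 125.66 tonne/day.
After stage 1: water left = (1−0.288)×125.66 = 89.468; stream total = 197.81 tonne/day.
After stage 2: water left = (1−0.254)×89.468 = 66.743; final concentrate = 175.09 tonne/day.
urea fraction = 108.34/175.09 = 0.619.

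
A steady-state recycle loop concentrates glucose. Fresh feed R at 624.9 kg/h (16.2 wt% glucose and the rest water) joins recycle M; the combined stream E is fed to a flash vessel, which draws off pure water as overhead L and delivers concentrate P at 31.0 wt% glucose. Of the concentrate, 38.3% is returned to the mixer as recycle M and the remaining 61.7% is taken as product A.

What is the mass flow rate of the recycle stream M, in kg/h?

Overall glucose balance (none leaves overhead): glucose in fresh feed = glucose in product, i.e. 624.9×0.162 = (1−0.383)·P·0.310.
P = 101.23/(0.310×0.617) = 529.27 kg/h.
Recycle M = 0.383×529.27 = 202.71 kg/h.

202.7 kg/h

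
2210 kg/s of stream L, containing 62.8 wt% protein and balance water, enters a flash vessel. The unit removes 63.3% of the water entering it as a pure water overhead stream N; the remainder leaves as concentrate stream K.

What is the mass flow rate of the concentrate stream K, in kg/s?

water entering = 2210×0.372 = 822.12 kg/s; overhead removed = 0.633×822.12 = 520.4 kg/s.
Concentrate = 2210 − 520.4 = 1689.6 kg/s.

1690 kg/s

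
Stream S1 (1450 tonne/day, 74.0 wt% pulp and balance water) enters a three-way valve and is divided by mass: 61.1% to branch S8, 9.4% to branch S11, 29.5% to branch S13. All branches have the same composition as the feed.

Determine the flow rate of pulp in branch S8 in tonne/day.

655.6 tonne/day

Branch S8 total = 0.611×1450 = 885.95 tonne/day.
pulp in S8 = 0.740×885.95 = 655.6 tonne/day.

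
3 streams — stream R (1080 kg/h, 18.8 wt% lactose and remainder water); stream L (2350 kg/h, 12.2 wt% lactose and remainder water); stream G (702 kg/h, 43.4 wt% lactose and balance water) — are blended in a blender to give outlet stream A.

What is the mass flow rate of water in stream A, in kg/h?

3338 kg/h

water out = water in = 1080×0.812 + 2350×0.878 + 702×0.566 = 3337.6 kg/h.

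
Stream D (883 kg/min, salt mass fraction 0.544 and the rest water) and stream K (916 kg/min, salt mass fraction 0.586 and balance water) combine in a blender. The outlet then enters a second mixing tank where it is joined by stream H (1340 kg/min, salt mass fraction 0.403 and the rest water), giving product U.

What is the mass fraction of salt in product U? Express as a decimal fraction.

0.496

Overall, product flow = 3139 kg/min.
salt in = 883×0.544 + 916×0.586 + 1340×0.403 = 1557.1 kg/min.
salt fraction in U = 0.496.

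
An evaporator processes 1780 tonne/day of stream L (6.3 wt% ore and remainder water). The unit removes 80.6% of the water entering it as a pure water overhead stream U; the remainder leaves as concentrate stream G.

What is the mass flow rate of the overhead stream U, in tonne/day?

1344 tonne/day

water entering = 1780×0.937 = 1667.9 tonne/day; overhead removed = 0.806×1667.9 = 1344.3 tonne/day.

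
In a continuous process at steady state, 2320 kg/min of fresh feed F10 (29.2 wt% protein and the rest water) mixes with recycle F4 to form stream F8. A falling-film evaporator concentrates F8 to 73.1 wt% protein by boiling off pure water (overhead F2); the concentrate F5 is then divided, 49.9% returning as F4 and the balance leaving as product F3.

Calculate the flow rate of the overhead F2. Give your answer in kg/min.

Overall protein balance (none leaves overhead): protein in fresh feed = protein in product, i.e. 2320×0.292 = (1−0.499)·F5·0.731.
F5 = 677.44/(0.731×0.501) = 1849.8 kg/min.
Recycle F4 = 0.499×1849.8 = 923.03 kg/min.
Combined feed F8 = 2320 + 923.03 = 3243 kg/min.
Overhead F2 = F8 − F5 = 3243 − 1849.8 = 1393.3 kg/min.

1393 kg/min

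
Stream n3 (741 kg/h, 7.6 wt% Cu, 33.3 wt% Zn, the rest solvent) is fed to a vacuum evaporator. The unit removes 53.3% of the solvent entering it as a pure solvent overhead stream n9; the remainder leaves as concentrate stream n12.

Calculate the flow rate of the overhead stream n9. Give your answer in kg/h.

solvent entering = 741×0.591 = 437.93 kg/h; overhead removed = 0.533×437.93 = 233.42 kg/h.

233.4 kg/h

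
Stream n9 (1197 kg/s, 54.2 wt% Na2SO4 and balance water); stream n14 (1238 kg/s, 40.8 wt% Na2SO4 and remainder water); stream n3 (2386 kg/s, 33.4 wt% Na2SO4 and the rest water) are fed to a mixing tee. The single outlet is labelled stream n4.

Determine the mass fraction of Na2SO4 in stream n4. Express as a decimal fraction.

0.405

Total flow out = 1197 + 1238 + 2386 = 4821 kg/s.
Na2SO4 in = 1197×0.542 + 1238×0.408 + 2386×0.334 = 1950.8 kg/s.
Na2SO4 mass fraction in n4 = 1950.8/4821 = 0.405.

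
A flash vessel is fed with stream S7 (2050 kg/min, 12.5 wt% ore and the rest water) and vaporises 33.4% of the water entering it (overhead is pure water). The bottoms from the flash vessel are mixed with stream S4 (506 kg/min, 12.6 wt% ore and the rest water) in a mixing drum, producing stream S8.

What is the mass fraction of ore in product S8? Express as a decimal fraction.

0.1635

Vapour removed = 0.334×0.875×2050 = 599.11 kg/min; concentrate = 1450.9 kg/min.
ore reaching the mixer = 256.25 (from concentrate) + 506×0.126 = 320.01 kg/min.
Product flow = 1450.9 + 506 = 1956.9 kg/min; ore fraction = 0.1635.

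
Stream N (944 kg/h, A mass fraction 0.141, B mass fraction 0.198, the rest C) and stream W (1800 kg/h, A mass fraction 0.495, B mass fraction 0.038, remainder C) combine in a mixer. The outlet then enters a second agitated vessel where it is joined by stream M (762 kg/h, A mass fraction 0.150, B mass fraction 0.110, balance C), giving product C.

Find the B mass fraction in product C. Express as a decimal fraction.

Overall, product flow = 3506 kg/h.
B in = 944×0.198 + 1800×0.038 + 762×0.110 = 339.13 kg/h.
B fraction in C = 0.097.

0.097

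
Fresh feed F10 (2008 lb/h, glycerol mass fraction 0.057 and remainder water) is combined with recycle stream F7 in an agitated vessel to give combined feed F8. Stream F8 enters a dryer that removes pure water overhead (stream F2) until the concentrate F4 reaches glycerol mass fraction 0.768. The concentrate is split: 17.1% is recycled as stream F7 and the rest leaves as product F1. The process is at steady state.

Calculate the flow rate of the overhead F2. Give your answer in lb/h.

Overall glycerol balance (none leaves overhead): glycerol in fresh feed = glycerol in product, i.e. 2008×0.057 = (1−0.171)·F4·0.768.
F4 = 114.46/(0.768×0.829) = 179.77 lb/h.
Recycle F7 = 0.171×179.77 = 30.741 lb/h.
Combined feed F8 = 2008 + 30.741 = 2038.7 lb/h.
Overhead F2 = F8 − F4 = 2038.7 − 179.77 = 1859 lb/h.

1859 lb/h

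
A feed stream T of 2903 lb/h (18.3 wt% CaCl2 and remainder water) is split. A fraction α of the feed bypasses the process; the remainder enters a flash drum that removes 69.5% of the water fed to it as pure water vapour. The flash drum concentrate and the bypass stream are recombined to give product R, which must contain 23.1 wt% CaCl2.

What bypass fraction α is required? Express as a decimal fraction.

0.634

All 2903×0.183 = 531.25 lb/h of CaCl2 reaches R, so R = 531.25/0.231 = 2299.8 lb/h and vapour = 603.22 lb/h.
The evaporator receives (1−α)·2903 of feed at 0.817 water and removes 0.695 of that water:
0.695×0.817×(1−α)×2903 = 603.22
(1−α) = 603.22/1648.4 = 0.3660;  α = 0.6340.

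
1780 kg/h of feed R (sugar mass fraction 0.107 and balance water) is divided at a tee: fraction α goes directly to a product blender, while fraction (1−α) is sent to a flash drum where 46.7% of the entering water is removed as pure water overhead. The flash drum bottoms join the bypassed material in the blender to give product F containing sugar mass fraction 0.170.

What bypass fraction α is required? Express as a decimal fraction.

0.111

All 1780×0.107 = 190.46 kg/h of sugar reaches F, so F = 190.46/0.170 = 1120.4 kg/h and vapour = 659.65 kg/h.
The evaporator receives (1−α)·1780 of feed at 0.893 water and removes 0.467 of that water:
0.467×0.893×(1−α)×1780 = 659.65
(1−α) = 659.65/742.32 = 0.8886;  α = 0.1114.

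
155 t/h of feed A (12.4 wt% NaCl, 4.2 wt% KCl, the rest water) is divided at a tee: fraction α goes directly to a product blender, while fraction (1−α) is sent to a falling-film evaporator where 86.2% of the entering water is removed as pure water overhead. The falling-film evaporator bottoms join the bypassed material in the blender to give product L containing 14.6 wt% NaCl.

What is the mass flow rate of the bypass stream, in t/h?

All 155×0.124 = 19.22 t/h of NaCl reaches L, so L = 19.22/0.146 = 131.64 t/h and vapour = 23.356 t/h.
The evaporator receives (1−α)·155 of feed at 0.834 water and removes 0.862 of that water:
0.862×0.834×(1−α)×155 = 23.356
(1−α) = 23.356/111.43 = 0.2096;  α = 0.7904.
Bypass flow = 0.7904×155 = 122.51 t/h.

122.5 t/h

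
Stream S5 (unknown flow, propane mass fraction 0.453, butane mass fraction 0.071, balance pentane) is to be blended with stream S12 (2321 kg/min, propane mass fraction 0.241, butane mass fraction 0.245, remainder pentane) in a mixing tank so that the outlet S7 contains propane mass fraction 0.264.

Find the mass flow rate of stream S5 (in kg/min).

Let S5 be the unknown flow. Total out = 2321 + S5.
propane balance: 559.36 + 0.453·S5 = 0.264·(2321 + S5)
(0.453 − 0.264)·S5 = 0.264×2321 − 559.36 = 53.383
S5 = 53.383 / 0.189 = 282.45 kg/min

282.4 kg/min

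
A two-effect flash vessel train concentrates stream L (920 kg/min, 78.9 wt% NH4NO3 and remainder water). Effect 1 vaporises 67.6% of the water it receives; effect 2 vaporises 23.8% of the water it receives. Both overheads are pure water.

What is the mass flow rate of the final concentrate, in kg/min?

water in feed = 920×0.211 = 194.12 kg/min.
After stage 1: water left = (1−0.676)×194.12 = 62.895; stream total = 788.77 kg/min.
After stage 2: water left = (1−0.238)×62.895 = 47.926; final concentrate = 773.81 kg/min.

773.8 kg/min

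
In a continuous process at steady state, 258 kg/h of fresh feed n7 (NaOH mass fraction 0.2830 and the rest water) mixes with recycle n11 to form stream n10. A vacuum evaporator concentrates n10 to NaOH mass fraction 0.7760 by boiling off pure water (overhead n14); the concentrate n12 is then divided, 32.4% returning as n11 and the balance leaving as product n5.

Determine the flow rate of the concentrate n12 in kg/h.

139.2 kg/h

Overall NaOH balance (none leaves overhead): NaOH in fresh feed = NaOH in product, i.e. 258×0.283 = (1−0.324)·n12·0.776.
n12 = 73.014/(0.776×0.676) = 139.19 kg/h.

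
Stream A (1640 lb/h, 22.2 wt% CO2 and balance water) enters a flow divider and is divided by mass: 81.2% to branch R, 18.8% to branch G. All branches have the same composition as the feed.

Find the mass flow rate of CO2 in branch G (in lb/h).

68.45 lb/h

Branch G total = 0.188×1640 = 308.32 lb/h.
CO2 in G = 0.222×308.32 = 68.447 lb/h.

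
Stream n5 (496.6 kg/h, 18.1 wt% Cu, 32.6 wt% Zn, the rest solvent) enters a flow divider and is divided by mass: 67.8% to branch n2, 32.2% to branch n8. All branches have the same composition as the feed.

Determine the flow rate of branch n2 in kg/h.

336.7 kg/h

Branch n2 flow = 0.678×496.6 = 336.69 kg/h.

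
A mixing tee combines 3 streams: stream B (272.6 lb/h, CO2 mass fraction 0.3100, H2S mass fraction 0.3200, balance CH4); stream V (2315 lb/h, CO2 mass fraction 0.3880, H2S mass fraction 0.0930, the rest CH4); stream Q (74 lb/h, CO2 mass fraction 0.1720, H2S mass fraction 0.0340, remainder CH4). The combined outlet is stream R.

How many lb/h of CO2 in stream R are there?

995.5 lb/h

CO2 out = CO2 in = 272.6×0.310 + 2315×0.388 + 74×0.172 = 995.45 lb/h.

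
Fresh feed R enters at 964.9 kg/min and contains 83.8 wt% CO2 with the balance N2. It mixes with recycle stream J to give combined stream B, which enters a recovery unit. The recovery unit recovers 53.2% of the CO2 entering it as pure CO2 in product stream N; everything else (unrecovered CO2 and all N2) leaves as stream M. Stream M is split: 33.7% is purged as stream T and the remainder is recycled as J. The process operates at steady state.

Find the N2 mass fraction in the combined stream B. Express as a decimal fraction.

N2 enters only via R and leaves only via the purge: 964.9×0.162 = 0.337×(N2 in M), and the recovery unit passes all N2, so N2 in B = N2 in M = 463.84 kg/min.
CO2 in B: m_A = 964.9×0.838 + (1−0.337)·(1−0.532)·m_A, so m_A = 808.59/0.6897 = 1172.3 kg/min.
B = 1172.3 + 463.84 = 1636.2 kg/min.
N2 fraction in B = 463.84/1636.2 = 0.283.

0.283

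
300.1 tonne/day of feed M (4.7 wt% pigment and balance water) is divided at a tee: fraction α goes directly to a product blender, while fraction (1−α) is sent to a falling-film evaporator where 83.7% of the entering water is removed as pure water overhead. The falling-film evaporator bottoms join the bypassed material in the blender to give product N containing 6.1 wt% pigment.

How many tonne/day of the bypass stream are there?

213.8 tonne/day

All 300.1×0.047 = 14.105 tonne/day of pigment reaches N, so N = 14.105/0.061 = 231.22 tonne/day and vapour = 68.875 tonne/day.
The evaporator receives (1−α)·300.1 of feed at 0.953 water and removes 0.837 of that water:
0.837×0.953×(1−α)×300.1 = 68.875
(1−α) = 68.875/239.38 = 0.2877;  α = 0.7123.
Bypass flow = 0.7123×300.1 = 213.75 tonne/day.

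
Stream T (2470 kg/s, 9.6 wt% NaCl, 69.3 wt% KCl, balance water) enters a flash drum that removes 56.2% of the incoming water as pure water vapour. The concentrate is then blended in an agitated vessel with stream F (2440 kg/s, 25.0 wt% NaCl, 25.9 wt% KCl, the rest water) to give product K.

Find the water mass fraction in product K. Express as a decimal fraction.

Vapour removed = 0.562×0.211×2470 = 292.9 kg/s; concentrate = 2177.1 kg/s.
water reaching the mixer = 228.27 (from concentrate) + 2440×0.491 = 1426.3 kg/s.
Product flow = 2177.1 + 2440 = 4617.1 kg/s; water fraction = 0.3089.

0.3089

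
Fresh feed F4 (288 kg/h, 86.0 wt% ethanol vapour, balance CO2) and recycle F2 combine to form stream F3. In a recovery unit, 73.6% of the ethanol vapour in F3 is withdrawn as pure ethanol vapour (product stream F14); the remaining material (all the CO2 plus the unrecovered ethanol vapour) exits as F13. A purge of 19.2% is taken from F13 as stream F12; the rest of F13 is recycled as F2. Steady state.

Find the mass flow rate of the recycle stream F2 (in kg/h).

236.8 kg/h

CO2 enters only via F4 and leaves only via the purge: 288×0.140 = 0.192×(CO2 in F13), and the recovery unit passes all CO2, so CO2 in F3 = CO2 in F13 = 210 kg/h.
ethanol vapour in F3: m_A = 288×0.860 + (1−0.192)·(1−0.736)·m_A, so m_A = 247.68/0.7867 = 314.84 kg/h.
F13 = (1−0.736)×314.84 + 210 = 293.12 kg/h.
Recycle F2 = (1−0.192)×293.12 = 236.84 kg/h.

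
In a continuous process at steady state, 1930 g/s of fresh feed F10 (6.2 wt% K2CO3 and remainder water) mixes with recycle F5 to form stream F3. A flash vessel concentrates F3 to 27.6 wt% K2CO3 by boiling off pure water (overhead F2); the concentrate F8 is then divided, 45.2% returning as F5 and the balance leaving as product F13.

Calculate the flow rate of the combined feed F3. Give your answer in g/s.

2288 g/s

Overall K2CO3 balance (none leaves overhead): K2CO3 in fresh feed = K2CO3 in product, i.e. 1930×0.062 = (1−0.452)·F8·0.276.
F8 = 119.66/(0.276×0.548) = 791.15 g/s.
Recycle F5 = 0.452×791.15 = 357.6 g/s.
Combined feed F3 = 1930 + 357.6 = 2287.6 g/s.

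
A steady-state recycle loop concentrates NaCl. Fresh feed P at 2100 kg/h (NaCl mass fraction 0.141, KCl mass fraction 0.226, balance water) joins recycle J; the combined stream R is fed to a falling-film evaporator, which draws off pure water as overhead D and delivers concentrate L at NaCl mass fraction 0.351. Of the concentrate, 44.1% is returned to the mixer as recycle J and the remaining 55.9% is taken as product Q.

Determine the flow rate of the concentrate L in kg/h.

Overall NaCl balance (none leaves overhead): NaCl in fresh feed = NaCl in product, i.e. 2100×0.141 = (1−0.441)·L·0.351.
L = 296.1/(0.351×0.559) = 1509.1 kg/h.

1509 kg/h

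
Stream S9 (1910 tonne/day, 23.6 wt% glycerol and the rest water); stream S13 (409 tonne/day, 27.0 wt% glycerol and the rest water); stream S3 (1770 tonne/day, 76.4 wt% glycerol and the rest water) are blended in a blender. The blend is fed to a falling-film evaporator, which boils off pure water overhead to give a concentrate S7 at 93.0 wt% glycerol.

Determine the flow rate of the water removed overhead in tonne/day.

glycerol entering = 1910×0.236 + 409×0.270 + 1770×0.764 = 1913.5 tonne/day.
All glycerol reports to S7, so S7 = 1913.5/0.930 = 2057.5 tonne/day.
Total feed = 4089 tonne/day; overhead = 4089 − 2057.5 = 2031.5 tonne/day.

2032 tonne/day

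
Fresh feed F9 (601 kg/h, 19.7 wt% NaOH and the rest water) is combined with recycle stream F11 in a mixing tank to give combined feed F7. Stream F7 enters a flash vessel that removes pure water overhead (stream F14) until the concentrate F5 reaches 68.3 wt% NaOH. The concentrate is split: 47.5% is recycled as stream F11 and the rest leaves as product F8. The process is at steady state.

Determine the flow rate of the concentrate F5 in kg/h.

330.2 kg/h

Overall NaOH balance (none leaves overhead): NaOH in fresh feed = NaOH in product, i.e. 601×0.197 = (1−0.475)·F5·0.683.
F5 = 118.4/(0.683×0.525) = 330.19 kg/h.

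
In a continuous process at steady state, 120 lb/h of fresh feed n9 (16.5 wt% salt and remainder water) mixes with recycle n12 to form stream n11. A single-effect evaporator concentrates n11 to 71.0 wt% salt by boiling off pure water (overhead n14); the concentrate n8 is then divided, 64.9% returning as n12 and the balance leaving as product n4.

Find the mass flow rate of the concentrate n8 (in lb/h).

79.45 lb/h

Overall salt balance (none leaves overhead): salt in fresh feed = salt in product, i.e. 120×0.165 = (1−0.649)·n8·0.710.
n8 = 19.8/(0.710×0.351) = 79.451 lb/h.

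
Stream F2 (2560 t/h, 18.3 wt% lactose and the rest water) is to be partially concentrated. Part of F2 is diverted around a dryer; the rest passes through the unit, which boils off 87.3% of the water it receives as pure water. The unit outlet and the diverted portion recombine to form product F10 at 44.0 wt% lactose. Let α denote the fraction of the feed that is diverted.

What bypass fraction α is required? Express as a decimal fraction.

0.181

All 2560×0.183 = 468.48 t/h of lactose reaches F10, so F10 = 468.48/0.440 = 1064.7 t/h and vapour = 1495.3 t/h.
The evaporator receives (1−α)·2560 of feed at 0.817 water and removes 0.873 of that water:
0.873×0.817×(1−α)×2560 = 1495.3
(1−α) = 1495.3/1825.9 = 0.8189;  α = 0.1811.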